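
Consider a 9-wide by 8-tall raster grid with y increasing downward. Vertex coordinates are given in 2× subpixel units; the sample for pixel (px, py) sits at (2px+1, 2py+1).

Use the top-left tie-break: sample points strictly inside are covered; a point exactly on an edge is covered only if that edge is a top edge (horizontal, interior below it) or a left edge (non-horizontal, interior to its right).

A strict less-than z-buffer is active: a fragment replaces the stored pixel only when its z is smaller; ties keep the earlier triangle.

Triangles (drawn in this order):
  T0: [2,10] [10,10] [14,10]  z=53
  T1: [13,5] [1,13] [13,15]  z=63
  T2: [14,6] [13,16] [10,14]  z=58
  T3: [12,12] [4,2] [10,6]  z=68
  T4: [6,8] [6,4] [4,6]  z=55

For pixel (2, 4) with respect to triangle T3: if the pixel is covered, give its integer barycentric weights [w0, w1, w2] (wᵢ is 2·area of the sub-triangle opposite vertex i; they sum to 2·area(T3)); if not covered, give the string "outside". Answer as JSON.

T0:
  degenerate (2·area = 0) — covers nothing
T1:
  2·area = 120  (B↔C swapped to make it positive)
  edge (13, 5)→(13, 15): d=(0,10) right/bottom  bias=-1
  edge (13, 15)→(1, 13): d=(-12,-2) top-left  bias=+0
  edge (1, 13)→(13, 5): d=(12,-8) top-left  bias=+0
    (6,0)@(13, 1): e=[0,168,-48] → ·  [on edge]
    (6,1)@(13, 3): e=[0,144,-24] → ·  [on edge]
    (6,2)@(13, 5): e=[0,120,0] → ·  [on edge]
    (5,3)@(11, 7): e=[20,92,8] → #
    (6,3)@(13, 7): e=[0,96,24] → ·  [on edge]
    (3,4)@(7, 9): e=[60,60,0] → #  [on edge]
    (4,4)@(9, 9): e=[40,64,16] → #
    (6,4)@(13, 9): e=[0,72,48] → ·  [on edge]
    (2,5)@(5, 11): e=[80,32,8] → #
    (6,5)@(13, 11): e=[0,48,72] → ·  [on edge]
    (0,6)@(1, 13): e=[120,0,0] → #  [on edge]
    (1,6)@(3, 13): e=[100,4,16] → #
    (6,6)@(13, 13): e=[0,24,96] → ·  [on edge]
    (6,7)@(13, 15): e=[0,0,120] → ·  [on edge]
  covered (14 px):
    · · · · · · · · ·
    · · · · · · · · ·
    · · · · · · · · ·
    · · · · · # · · ·
    · · · # # # · · ·
    · · # # # # · · ·
    # # # # # # · · ·
    · · · · · · · · ·
T2:
  2·area = 32
  edge (14, 6)→(13, 16): d=(-1,10) right/bottom  bias=-1
  edge (13, 16)→(10, 14): d=(-3,-2) top-left  bias=+0
  edge (10, 14)→(14, 6): d=(4,-8) top-left  bias=+0
    (6,4)@(13, 9): e=[7,21,4] → #
    (7,4)@(15, 9): e=[-13,25,20] → ·
    (6,5)@(13, 11): e=[5,15,12] → #
    (7,5)@(15, 11): e=[-15,19,28] → ·
    (5,6)@(11, 13): e=[23,5,4] → #
    (7,6)@(15, 13): e=[-17,13,36] → ·
    (5,7)@(11, 15): e=[21,-1,12] → ·
    (6,7)@(13, 15): e=[1,3,28] → #
    (7,7)@(15, 15): e=[-19,7,44] → ·
  covered (5 px):
    · · · · · · · · ·
    · · · · · · · · ·
    · · · · · · · · ·
    · · · · · · · · ·
    · · · · · · # · ·
    · · · · · · # · ·
    · · · · · # # · ·
    · · · · · · # · ·
T3:
  2·area = 28
  edge (12, 12)→(4, 2): d=(-8,-10) top-left  bias=+0
  edge (4, 2)→(10, 6): d=(6,4) right/bottom  bias=-1
  edge (10, 6)→(12, 12): d=(2,6) right/bottom  bias=-1
    (2,1)@(5, 3): e=[2,2,24] → #
    (3,1)@(7, 3): e=[22,-6,12] → ·
    (4,1)@(9, 3): e=[42,-14,0] → ·  [on edge]
    (2,2)@(5, 5): e=[-14,14,28] → ·
    (3,2)@(7, 5): e=[6,6,16] → #
    (4,2)@(9, 5): e=[26,-2,4] → ·
    (3,3)@(7, 7): e=[-10,18,20] → ·
    (4,3)@(9, 7): e=[10,10,8] → #
    (5,3)@(11, 7): e=[30,2,-4] → ·
    (4,4)@(9, 9): e=[-6,22,12] → ·
    (5,4)@(11, 9): e=[14,14,0] → ·  [on edge]
    (6,7)@(13, 15): e=[-14,42,0] → ·  [on edge]
  covered (3 px):
    · · · · · · · · ·
    · · # · · · · · ·
    · · · # · · · · ·
    · · · · # · · · ·
    · · · · · · · · ·
    · · · · · · · · ·
    · · · · · · · · ·
    · · · · · · · · ·
T4:
  2·area = 8  (B↔C swapped to make it positive)
  edge (6, 8)→(4, 6): d=(-2,-2) top-left  bias=+0
  edge (4, 6)→(6, 4): d=(2,-2) top-left  bias=+0
  edge (6, 4)→(6, 8): d=(0,4) right/bottom  bias=-1
    (4,0)@(9, 1): e=[20,0,-12] → ·  [on edge]
    (0,1)@(1, 3): e=[0,-12,20] → ·  [on edge]
    (3,1)@(7, 3): e=[12,0,-4] → ·  [on edge]
    (1,2)@(3, 5): e=[0,-4,12] → ·  [on edge]
    (2,2)@(5, 5): e=[4,0,4] → #  [on edge]
    (3,2)@(7, 5): e=[8,4,-4] → ·
    (1,3)@(3, 7): e=[-4,0,12] → ·  [on edge]
    (2,3)@(5, 7): e=[0,4,4] → #  [on edge]
    (3,3)@(7, 7): e=[4,8,-4] → ·
    (0,4)@(1, 9): e=[-12,0,20] → ·  [on edge]
    (2,4)@(5, 9): e=[-4,8,4] → ·
    (3,4)@(7, 9): e=[0,12,-4] → ·  [on edge]
    (4,5)@(9, 11): e=[0,20,-12] → ·  [on edge]
    (5,6)@(11, 13): e=[0,28,-20] → ·  [on edge]
    (6,7)@(13, 15): e=[0,36,-28] → ·  [on edge]
  covered (2 px):
    · · · · · · · · ·
    · · · · · · · · ·
    · · # · · · · · ·
    · · # · · · · · ·
    · · · · · · · · ·
    · · · · · · · · ·
    · · · · · · · · ·
    · · · · · · · · ·

Result: "outside"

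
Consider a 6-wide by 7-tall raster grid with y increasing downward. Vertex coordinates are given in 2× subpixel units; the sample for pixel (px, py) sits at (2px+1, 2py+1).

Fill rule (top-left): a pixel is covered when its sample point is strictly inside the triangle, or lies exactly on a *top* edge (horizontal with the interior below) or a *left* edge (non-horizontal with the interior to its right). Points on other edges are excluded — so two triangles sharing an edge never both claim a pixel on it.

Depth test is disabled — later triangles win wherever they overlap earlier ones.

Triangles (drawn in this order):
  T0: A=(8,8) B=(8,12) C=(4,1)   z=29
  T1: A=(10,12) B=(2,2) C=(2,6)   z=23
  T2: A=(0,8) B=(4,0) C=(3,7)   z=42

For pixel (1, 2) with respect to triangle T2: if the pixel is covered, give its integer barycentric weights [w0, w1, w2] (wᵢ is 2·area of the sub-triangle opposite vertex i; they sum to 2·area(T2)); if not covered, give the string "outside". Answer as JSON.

T0:
  2·area = 16
  edge (8, 8)→(8, 12): d=(0,4) right/bottom  bias=-1
  edge (8, 12)→(4, 1): d=(-4,-11) top-left  bias=+0
  edge (4, 1)→(8, 8): d=(4,7) right/bottom  bias=-1
    (2,1)@(5, 3): e=[12,3,1] → █
    (3,1)@(7, 3): e=[4,25,-13] → ·
    (2,2)@(5, 5): e=[12,-5,9] → ·
    (3,3)@(7, 7): e=[4,9,3] → █
    (4,3)@(9, 7): e=[-4,31,-11] → ·
    (3,4)@(7, 9): e=[4,1,11] → █
    (4,4)@(9, 9): e=[-4,23,-3] → ·
    (3,5)@(7, 11): e=[4,-7,19] → ·
  covered (3 px):
    · · · · · ·
    · · █ · · ·
    · · · · · ·
    · · · █ · ·
    · · · █ · ·
    · · · · · ·
    · · · · · ·
T1:
  2·area = 32  (B↔C swapped to make it positive)
  edge (10, 12)→(2, 6): d=(-8,-6) top-left  bias=+0
  edge (2, 6)→(2, 2): d=(0,-4) top-left  bias=+0
  edge (2, 2)→(10, 12): d=(8,10) right/bottom  bias=-1
    (1,2)@(3, 5): e=[14,4,14] → █
    (2,2)@(5, 5): e=[26,12,-6] → ·
    (1,3)@(3, 7): e=[-2,4,30] → ·
    (2,3)@(5, 7): e=[10,12,10] → █
    (3,3)@(7, 7): e=[22,20,-10] → ·
    (2,4)@(5, 9): e=[-6,12,26] → ·
    (3,4)@(7, 9): e=[6,20,6] → █
    (4,4)@(9, 9): e=[18,28,-14] → ·
    (3,5)@(7, 11): e=[-10,20,22] → ·
    (4,5)@(9, 11): e=[2,28,2] → █
    (5,5)@(11, 11): e=[14,36,-18] → ·
    (4,6)@(9, 13): e=[-14,28,18] → ·
  covered (4 px):
    · · · · · ·
    · · · · · ·
    · █ · · · ·
    · · █ · · ·
    · · · █ · ·
    · · · · █ ·
    · · · · · ·
T2:
  2·area = 20
  edge (0, 8)→(4, 0): d=(4,-8) top-left  bias=+0
  edge (4, 0)→(3, 7): d=(-1,7) right/bottom  bias=-1
  edge (3, 7)→(0, 8): d=(-3,1) right/bottom  bias=-1
    (1,1)@(3, 3): e=[4,4,12] → █
    (2,1)@(5, 3): e=[20,-10,10] → ·
    (1,2)@(3, 5): e=[12,2,6] → █
    (2,2)@(5, 5): e=[28,-12,4] → ·
    (4,2)@(9, 5): e=[60,-40,0] → ·  [on edge]
    (0,3)@(1, 7): e=[4,14,2] → █
    (1,3)@(3, 7): e=[20,0,0] → ·  [on edge]
    (0,4)@(1, 9): e=[12,12,-4] → ·
  covered (3 px):
    · · · · · ·
    · █ · · · ·
    · █ · · · ·
    █ · · · · ·
    · · · · · ·
    · · · · · ·
    · · · · · ·

Answer: [2,6,12]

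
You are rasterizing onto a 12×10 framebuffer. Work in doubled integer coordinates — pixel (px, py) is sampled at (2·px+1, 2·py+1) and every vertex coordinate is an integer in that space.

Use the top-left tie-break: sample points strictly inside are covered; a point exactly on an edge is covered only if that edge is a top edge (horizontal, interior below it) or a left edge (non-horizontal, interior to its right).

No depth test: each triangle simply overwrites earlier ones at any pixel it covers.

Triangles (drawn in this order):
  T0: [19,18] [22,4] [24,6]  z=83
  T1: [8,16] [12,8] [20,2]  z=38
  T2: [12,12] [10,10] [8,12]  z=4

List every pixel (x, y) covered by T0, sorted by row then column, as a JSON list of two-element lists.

T0:
  2·area = 34
  edge (19, 18)→(22, 4): d=(3,-14) top-left  bias=+0
  edge (22, 4)→(24, 6): d=(2,2) right/bottom  bias=-1
  edge (24, 6)→(19, 18): d=(-5,12) right/bottom  bias=-1
    (9,0)@(19, 1): e=[-51,0,85] → ·  [on edge]
    (10,1)@(21, 3): e=[-17,0,51] → ·  [on edge]
    (11,2)@(23, 5): e=[17,0,17] → ·  [on edge]
    (11,3)@(23, 7): e=[23,4,7] → #
    (10,4)@(21, 9): e=[1,12,21] → #
    (11,4)@(23, 9): e=[29,8,-3] → ·
    (10,5)@(21, 11): e=[7,16,11] → #
    (11,5)@(23, 11): e=[35,12,-13] → ·
    (10,6)@(21, 13): e=[13,20,1] → #
    (11,6)@(23, 13): e=[41,16,-23] → ·
    (10,7)@(21, 15): e=[19,24,-9] → ·
  covered (4 px):
    · · · · · · · · · · · ·
    · · · · · · · · · · · ·
    · · · · · · · · · · · ·
    · · · · · · · · · · · #
    · · · · · · · · · · # ·
    · · · · · · · · · · # ·
    · · · · · · · · · · # ·
    · · · · · · · · · · · ·
    · · · · · · · · · · · ·
    · · · · · · · · · · · ·
T1:
  2·area = 40
  edge (8, 16)→(12, 8): d=(4,-8) top-left  bias=+0
  edge (12, 8)→(20, 2): d=(8,-6) top-left  bias=+0
  edge (20, 2)→(8, 16): d=(-12,14) right/bottom  bias=-1
    (9,1)@(19, 3): e=[36,2,2] → #
    (10,1)@(21, 3): e=[52,14,-26] → ·
    (8,2)@(17, 5): e=[28,6,6] → #
    (9,2)@(19, 5): e=[44,18,-22] → ·
    (7,3)@(15, 7): e=[20,10,10] → #
    (8,3)@(17, 7): e=[36,22,-18] → ·
    (6,4)@(13, 9): e=[12,14,14] → #
    (7,4)@(15, 9): e=[28,26,-14] → ·
    (5,5)@(11, 11): e=[4,18,18] → #
    (6,5)@(13, 11): e=[20,30,-10] → ·
    (5,6)@(11, 13): e=[12,34,-6] → ·
  covered (5 px):
    · · · · · · · · · · · ·
    · · · · · · · · · # · ·
    · · · · · · · · # · · ·
    · · · · · · · # · · · ·
    · · · · · · # · · · · ·
    · · · · · # · · · · · ·
    · · · · · · · · · · · ·
    · · · · · · · · · · · ·
    · · · · · · · · · · · ·
    · · · · · · · · · · · ·
T2:
  2·area = 8  (B↔C swapped to make it positive)
  edge (12, 12)→(8, 12): d=(-4,0) right/bottom  bias=-1
  edge (8, 12)→(10, 10): d=(2,-2) top-left  bias=+0
  edge (10, 10)→(12, 12): d=(2,2) right/bottom  bias=-1
    (0,0)@(1, 1): e=[44,-36,0] → ·  [on edge]
    (9,0)@(19, 1): e=[44,0,-36] → ·  [on edge]
    (1,1)@(3, 3): e=[36,-28,0] → ·  [on edge]
    (8,1)@(17, 3): e=[36,0,-28] → ·  [on edge]
    (2,2)@(5, 5): e=[28,-20,0] → ·  [on edge]
    (7,2)@(15, 5): e=[28,0,-20] → ·  [on edge]
    (3,3)@(7, 7): e=[20,-12,0] → ·  [on edge]
    (6,3)@(13, 7): e=[20,0,-12] → ·  [on edge]
    (4,4)@(9, 9): e=[12,-4,0] → ·  [on edge]
    (5,4)@(11, 9): e=[12,0,-4] → ·  [on edge]
    (4,5)@(9, 11): e=[4,0,4] → #  [on edge]
    (5,5)@(11, 11): e=[4,4,0] → ·  [on edge]
    (3,6)@(7, 13): e=[-4,0,12] → ·  [on edge]
    (6,6)@(13, 13): e=[-4,12,0] → ·  [on edge]
    (2,7)@(5, 15): e=[-12,0,20] → ·  [on edge]
    (7,7)@(15, 15): e=[-12,20,0] → ·  [on edge]
    (1,8)@(3, 17): e=[-20,0,28] → ·  [on edge]
    (8,8)@(17, 17): e=[-20,28,0] → ·  [on edge]
    (0,9)@(1, 19): e=[-28,0,36] → ·  [on edge]
    (9,9)@(19, 19): e=[-28,36,0] → ·  [on edge]
  covered (1 px):
    · · · · · · · · · · · ·
    · · · · · · · · · · · ·
    · · · · · · · · · · · ·
    · · · · · · · · · · · ·
    · · · · · · · · · · · ·
    · · · · # · · · · · · ·
    · · · · · · · · · · · ·
    · · · · · · · · · · · ·
    · · · · · · · · · · · ·
    · · · · · · · · · · · ·

Answer: [[11,3],[10,4],[10,5],[10,6]]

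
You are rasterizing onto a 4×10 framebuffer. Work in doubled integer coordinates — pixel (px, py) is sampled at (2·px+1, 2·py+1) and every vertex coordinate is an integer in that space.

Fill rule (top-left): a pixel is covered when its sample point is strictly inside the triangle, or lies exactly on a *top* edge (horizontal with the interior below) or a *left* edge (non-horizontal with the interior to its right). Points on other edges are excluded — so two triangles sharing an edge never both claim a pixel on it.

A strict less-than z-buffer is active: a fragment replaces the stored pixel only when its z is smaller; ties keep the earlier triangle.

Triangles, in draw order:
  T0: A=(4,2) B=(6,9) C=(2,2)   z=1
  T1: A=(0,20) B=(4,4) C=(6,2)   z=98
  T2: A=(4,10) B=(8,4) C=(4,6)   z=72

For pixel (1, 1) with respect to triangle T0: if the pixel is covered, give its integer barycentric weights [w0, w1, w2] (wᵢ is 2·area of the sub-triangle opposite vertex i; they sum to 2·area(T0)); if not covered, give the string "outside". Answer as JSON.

T0:
  2·area = 14
  edge (4, 2)→(6, 9): d=(2,7) right/bottom  bias=-1
  edge (6, 9)→(2, 2): d=(-4,-7) top-left  bias=+0
  edge (2, 2)→(4, 2): d=(2,0) top-left  bias=+0
    (1,1)@(3, 3): e=[9,3,2] → X
    (2,1)@(5, 3): e=[-5,17,2] → .
    (1,2)@(3, 5): e=[13,-5,6] → .
    (2,3)@(5, 7): e=[3,1,10] → X
    (3,3)@(7, 7): e=[-11,15,10] → .
    (2,4)@(5, 9): e=[7,-7,14] → .
  covered (2 px):
    . . . .
    . X . .
    . . . .
    . . X .
    . . . .
    . . . .
    . . . .
    . . . .
    . . . .
    . . . .
T1:
  2·area = 24
  edge (0, 20)→(4, 4): d=(4,-16) top-left  bias=+0
  edge (4, 4)→(6, 2): d=(2,-2) top-left  bias=+0
  edge (6, 2)→(0, 20): d=(-6,18) right/bottom  bias=-1
    (3,0)@(7, 1): e=[36,0,-12] → .  [on edge]
    (2,1)@(5, 3): e=[12,0,12] → X  [on edge]
    (3,1)@(7, 3): e=[44,4,-24] → .
    (1,2)@(3, 5): e=[-12,0,36] → .  [on edge]
    (2,2)@(5, 5): e=[20,4,0] → .  [on edge]
    (0,3)@(1, 7): e=[-36,0,60] → .  [on edge]
    (1,4)@(3, 9): e=[4,8,12] → X
    (2,4)@(5, 9): e=[36,12,-24] → .
    (1,5)@(3, 11): e=[12,12,0] → .  [on edge]
    (0,8)@(1, 17): e=[4,20,0] → .  [on edge]
  covered (2 px):
    . . . .
    . . X .
    . . . .
    . . . .
    . X . .
    . . . .
    . . . .
    . . . .
    . . . .
    . . . .
T2:
  2·area = 16  (B↔C swapped to make it positive)
  edge (4, 10)→(4, 6): d=(0,-4) top-left  bias=+0
  edge (4, 6)→(8, 4): d=(4,-2) top-left  bias=+0
  edge (8, 4)→(4, 10): d=(-4,6) right/bottom  bias=-1
    (3,2)@(7, 5): e=[12,2,2] → X
    (2,3)@(5, 7): e=[4,6,6] → X
    (3,3)@(7, 7): e=[12,10,-6] → .
    (2,4)@(5, 9): e=[4,14,-2] → .
  covered (2 px):
    . . . .
    . . . .
    . . . X
    . . X .
    . . . .
    . . . .
    . . . .
    . . . .
    . . . .
    . . . .

Answer: [3,2,9]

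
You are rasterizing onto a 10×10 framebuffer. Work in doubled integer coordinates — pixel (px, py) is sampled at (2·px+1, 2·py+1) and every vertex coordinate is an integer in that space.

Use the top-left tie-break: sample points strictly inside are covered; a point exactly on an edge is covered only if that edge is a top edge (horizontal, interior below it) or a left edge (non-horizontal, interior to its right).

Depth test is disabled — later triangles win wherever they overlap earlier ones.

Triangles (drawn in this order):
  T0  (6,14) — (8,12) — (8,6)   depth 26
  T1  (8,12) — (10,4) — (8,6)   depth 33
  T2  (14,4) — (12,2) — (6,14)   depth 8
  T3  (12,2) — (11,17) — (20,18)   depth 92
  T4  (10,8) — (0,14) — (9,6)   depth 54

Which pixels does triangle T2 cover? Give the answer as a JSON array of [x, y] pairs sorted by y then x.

T0:
  2·area = 12  (B↔C swapped to make it positive)
  edge (6, 14)→(8, 6): d=(2,-8) top-left  bias=+0
  edge (8, 6)→(8, 12): d=(0,6) right/bottom  bias=-1
  edge (8, 12)→(6, 14): d=(-2,2) right/bottom  bias=-1
    (9,0)@(19, 1): e=[78,-66,0] → ·  [on edge]
    (8,1)@(17, 3): e=[66,-54,0] → ·  [on edge]
    (7,2)@(15, 5): e=[54,-42,0] → ·  [on edge]
    (6,3)@(13, 7): e=[42,-30,0] → ·  [on edge]
    (5,4)@(11, 9): e=[30,-18,0] → ·  [on edge]
    (3,5)@(7, 11): e=[2,6,4] → █
    (4,5)@(9, 11): e=[18,-6,0] → ·  [on edge]
    (3,6)@(7, 13): e=[6,6,0] → ·  [on edge]
    (2,7)@(5, 15): e=[-6,18,0] → ·  [on edge]
    (1,8)@(3, 17): e=[-18,30,0] → ·  [on edge]
    (0,9)@(1, 19): e=[-30,42,0] → ·  [on edge]
  covered (1 px):
    · · · · · · · · · ·
    · · · · · · · · · ·
    · · · · · · · · · ·
    · · · · · · · · · ·
    · · · · · · · · · ·
    · · · █ · · · · · ·
    · · · · · · · · · ·
    · · · · · · · · · ·
    · · · · · · · · · ·
    · · · · · · · · · ·
T1:
  2·area = 12  (B↔C swapped to make it positive)
  edge (8, 12)→(8, 6): d=(0,-6) top-left  bias=+0
  edge (8, 6)→(10, 4): d=(2,-2) top-left  bias=+0
  edge (10, 4)→(8, 12): d=(-2,8) right/bottom  bias=-1
    (6,0)@(13, 1): e=[30,0,-18] → ·  [on edge]
    (5,1)@(11, 3): e=[18,0,-6] → ·  [on edge]
    (4,2)@(9, 5): e=[6,0,6] → █  [on edge]
    (5,2)@(11, 5): e=[18,4,-10] → ·
    (3,3)@(7, 7): e=[-6,0,18] → ·  [on edge]
    (4,3)@(9, 7): e=[6,4,2] → █
    (5,3)@(11, 7): e=[18,8,-14] → ·
    (2,4)@(5, 9): e=[-18,0,30] → ·  [on edge]
    (4,4)@(9, 9): e=[6,8,-2] → ·
    (1,5)@(3, 11): e=[-30,0,42] → ·  [on edge]
    (0,6)@(1, 13): e=[-42,0,54] → ·  [on edge]
  covered (2 px):
    · · · · · · · · · ·
    · · · · · · · · · ·
    · · · · █ · · · · ·
    · · · · █ · · · · ·
    · · · · · · · · · ·
    · · · · · · · · · ·
    · · · · · · · · · ·
    · · · · · · · · · ·
    · · · · · · · · · ·
    · · · · · · · · · ·
T2:
  2·area = 36  (B↔C swapped to make it positive)
  edge (14, 4)→(6, 14): d=(-8,10) right/bottom  bias=-1
  edge (6, 14)→(12, 2): d=(6,-12) top-left  bias=+0
  edge (12, 2)→(14, 4): d=(2,2) right/bottom  bias=-1
    (5,0)@(11, 1): e=[54,-18,0] → ·  [on edge]
    (6,1)@(13, 3): e=[18,18,0] → ·  [on edge]
    (5,2)@(11, 5): e=[22,6,8] → █
    (6,2)@(13, 5): e=[2,30,4] → █
    (7,2)@(15, 5): e=[-18,54,0] → ·  [on edge]
    (5,3)@(11, 7): e=[6,18,12] → █
    (6,3)@(13, 7): e=[-14,42,8] → ·
    (8,3)@(17, 7): e=[-54,90,0] → ·  [on edge]
    (4,4)@(9, 9): e=[10,6,20] → █
    (5,4)@(11, 9): e=[-10,30,16] → ·
    (9,4)@(19, 9): e=[-90,126,0] → ·  [on edge]
    (4,5)@(9, 11): e=[-6,18,24] → ·
  covered (4 px):
    · · · · · · · · · ·
    · · · · · · · · · ·
    · · · · · █ █ · · ·
    · · · · · █ · · · ·
    · · · · █ · · · · ·
    · · · · · · · · · ·
    · · · · · · · · · ·
    · · · · · · · · · ·
    · · · · · · · · · ·
    · · · · · · · · · ·
T3:
  2·area = 136  (B↔C swapped to make it positive)
  edge (12, 2)→(20, 18): d=(8,16) right/bottom  bias=-1
  edge (20, 18)→(11, 17): d=(-9,-1) top-left  bias=+0
  edge (11, 17)→(12, 2): d=(1,-15) top-left  bias=+0
    (6,2)@(13, 5): e=[8,110,18] → █
    (7,2)@(15, 5): e=[-24,112,48] → ·
    (6,3)@(13, 7): e=[24,92,20] → █
    (7,3)@(15, 7): e=[-8,94,50] → ·
    (6,4)@(13, 9): e=[40,74,22] → █
    (7,4)@(15, 9): e=[8,76,52] → █
    (8,4)@(17, 9): e=[-24,78,82] → ·
    (6,5)@(13, 11): e=[56,56,24] → █
    (8,5)@(17, 11): e=[-8,60,84] → ·
    (6,6)@(13, 13): e=[72,38,26] → █
    (8,6)@(17, 13): e=[8,42,86] → █
    (9,6)@(19, 13): e=[-24,44,116] → ·
    (5,8)@(11, 17): e=[136,0,0] → █  [on edge]
  covered (17 px):
    · · · · · · · · · ·
    · · · · · · · · · ·
    · · · · · · █ · · ·
    · · · · · · █ · · ·
    · · · · · · █ █ · ·
    · · · · · · █ █ · ·
    · · · · · · █ █ █ ·
    · · · · · · █ █ █ ·
    · · · · · █ █ █ █ █
    · · · · · · · · · ·
T4:
  2·area = 26
  edge (10, 8)→(0, 14): d=(-10,6) right/bottom  bias=-1
  edge (0, 14)→(9, 6): d=(9,-8) top-left  bias=+0
  edge (9, 6)→(10, 8): d=(1,2) right/bottom  bias=-1
    (7,2)@(15, 5): e=[0,39,-13] → ·  [on edge]
    (4,3)@(9, 7): e=[16,9,1] → █
    (5,3)@(11, 7): e=[4,25,-3] → ·
    (3,4)@(7, 9): e=[8,11,7] → █
    (4,4)@(9, 9): e=[-4,27,3] → ·
    (2,5)@(5, 11): e=[0,13,13] → ·  [on edge]
    (3,5)@(7, 11): e=[-12,29,9] → ·
  covered (2 px):
    · · · · · · · · · ·
    · · · · · · · · · ·
    · · · · · · · · · ·
    · · · · █ · · · · ·
    · · · █ · · · · · ·
    · · · · · · · · · ·
    · · · · · · · · · ·
    · · · · · · · · · ·
    · · · · · · · · · ·
    · · · · · · · · · ·

Final: [[5,2],[6,2],[5,3],[4,4]]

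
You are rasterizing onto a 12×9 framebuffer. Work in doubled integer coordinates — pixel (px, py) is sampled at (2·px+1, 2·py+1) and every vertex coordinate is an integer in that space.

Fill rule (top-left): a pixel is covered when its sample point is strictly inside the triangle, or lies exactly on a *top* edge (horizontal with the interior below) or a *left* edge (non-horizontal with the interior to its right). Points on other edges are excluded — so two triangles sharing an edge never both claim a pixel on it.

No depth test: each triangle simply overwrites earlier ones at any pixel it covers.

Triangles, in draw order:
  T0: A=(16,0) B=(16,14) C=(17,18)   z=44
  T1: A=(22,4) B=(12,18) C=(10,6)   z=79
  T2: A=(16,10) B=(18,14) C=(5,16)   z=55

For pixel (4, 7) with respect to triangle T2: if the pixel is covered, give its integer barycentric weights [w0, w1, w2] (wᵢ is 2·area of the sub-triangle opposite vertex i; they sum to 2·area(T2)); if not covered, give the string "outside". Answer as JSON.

T0:
  2·area = 14  (B↔C swapped to make it positive)
  edge (16, 0)→(17, 18): d=(1,18) right/bottom  bias=-1
  edge (17, 18)→(16, 14): d=(-1,-4) top-left  bias=+0
  edge (16, 14)→(16, 0): d=(0,-14) top-left  bias=+0
  covered (0 px):
    . . . . . . . . . . . .
    . . . . . . . . . . . .
    . . . . . . . . . . . .
    . . . . . . . . . . . .
    . . . . . . . . . . . .
    . . . . . . . . . . . .
    . . . . . . . . . . . .
    . . . . . . . . . . . .
    . . . . . . . . . . . .
T1:
  2·area = 148
  edge (22, 4)→(12, 18): d=(-10,14) right/bottom  bias=-1
  edge (12, 18)→(10, 6): d=(-2,-12) top-left  bias=+0
  edge (10, 6)→(22, 4): d=(12,-2) top-left  bias=+0
    (8,2)@(17, 5): e=[60,86,2] → X
    (9,2)@(19, 5): e=[32,110,6] → X
    (10,2)@(21, 5): e=[4,134,10] → X
    (11,2)@(23, 5): e=[-24,158,14] → .
    (5,3)@(11, 7): e=[124,10,14] → X
    (6,3)@(13, 7): e=[96,34,18] → X
    (7,3)@(15, 7): e=[68,58,22] → X
    (10,3)@(21, 7): e=[-16,130,34] → .
    (5,4)@(11, 9): e=[104,6,38] → X
    (9,4)@(19, 9): e=[-8,102,54] → .
    (5,5)@(11, 11): e=[84,2,62] → X
    (8,5)@(17, 11): e=[0,74,74] → .  [on edge]
  covered (18 px):
    . . . . . . . . . . . .
    . . . . . . . . . . . .
    . . . . . . . . X X X .
    . . . . . X X X X X . .
    . . . . . X X X X . . .
    . . . . . X X X . . . .
    . . . . . . X X . . . .
    . . . . . . X . . . . .
    . . . . . . . . . . . .
T2:
  2·area = 56
  edge (16, 10)→(18, 14): d=(2,4) right/bottom  bias=-1
  edge (18, 14)→(5, 16): d=(-13,2) right/bottom  bias=-1
  edge (5, 16)→(16, 10): d=(11,-6) top-left  bias=+0
    (7,5)@(15, 11): e=[6,45,5] → X
    (8,5)@(17, 11): e=[-2,41,17] → .
    (5,6)@(11, 13): e=[26,27,3] → X
    (6,6)@(13, 13): e=[18,23,15] → X
    (8,6)@(17, 13): e=[2,15,39] → X
    (9,6)@(19, 13): e=[-6,11,51] → .
    (3,7)@(7, 15): e=[46,9,1] → X
    (4,7)@(9, 15): e=[38,5,13] → X
    (6,7)@(13, 15): e=[22,-3,37] → .
    (7,7)@(15, 15): e=[14,-7,49] → .
    (8,7)@(17, 15): e=[6,-11,61] → .
    (3,8)@(7, 17): e=[50,-17,23] → .
  covered (8 px):
    . . . . . . . . . . . .
    . . . . . . . . . . . .
    . . . . . . . . . . . .
    . . . . . . . . . . . .
    . . . . . . . . . . . .
    . . . . . . . X . . . .
    . . . . . X X X X . . .
    . . . X X X . . . . . .
    . . . . . . . . . . . .

Result: [5,13,38]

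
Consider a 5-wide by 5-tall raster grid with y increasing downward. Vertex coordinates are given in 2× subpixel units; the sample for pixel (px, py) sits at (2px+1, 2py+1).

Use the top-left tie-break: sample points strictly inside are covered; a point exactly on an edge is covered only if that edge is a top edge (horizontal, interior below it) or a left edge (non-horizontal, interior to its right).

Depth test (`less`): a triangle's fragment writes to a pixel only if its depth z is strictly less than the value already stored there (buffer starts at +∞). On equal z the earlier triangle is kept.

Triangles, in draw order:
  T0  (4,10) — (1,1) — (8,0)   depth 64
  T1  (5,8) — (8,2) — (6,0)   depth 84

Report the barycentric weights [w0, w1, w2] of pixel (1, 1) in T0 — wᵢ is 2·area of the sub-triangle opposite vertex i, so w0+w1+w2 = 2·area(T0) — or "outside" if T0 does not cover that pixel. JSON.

T0:
  2·area = 66
  edge (4, 10)→(1, 1): d=(-3,-9) top-left  bias=+0
  edge (1, 1)→(8, 0): d=(7,-1) top-left  bias=+0
  edge (8, 0)→(4, 10): d=(-4,10) right/bottom  bias=-1
    (0,0)@(1, 1): e=[0,0,66] → #  [on edge]
    (1,0)@(3, 1): e=[18,2,46] → #
    (2,0)@(5, 1): e=[36,4,26] → #
    (3,0)@(7, 1): e=[54,6,6] → #
    (4,0)@(9, 1): e=[72,8,-14] → ·
    (0,1)@(1, 3): e=[-6,14,58] → ·
    (1,1)@(3, 3): e=[12,16,38] → #
    (3,1)@(7, 3): e=[48,20,-2] → ·
    (1,2)@(3, 5): e=[6,30,30] → #
    (3,2)@(7, 5): e=[42,34,-10] → ·
    (1,3)@(3, 7): e=[0,44,22] → #  [on edge]
    (3,3)@(7, 7): e=[36,48,-18] → ·
  covered (10 px):
    # # # # ·
    · # # · ·
    · # # · ·
    · # # · ·
    · · · · ·
T1:
  2·area = 18  (B↔C swapped to make it positive)
  edge (5, 8)→(6, 0): d=(1,-8) top-left  bias=+0
  edge (6, 0)→(8, 2): d=(2,2) right/bottom  bias=-1
  edge (8, 2)→(5, 8): d=(-3,6) right/bottom  bias=-1
    (3,0)@(7, 1): e=[9,0,9] → ·  [on edge]
    (3,1)@(7, 3): e=[11,4,3] → #
    (4,1)@(9, 3): e=[27,0,-9] → ·  [on edge]
    (3,2)@(7, 5): e=[13,8,-3] → ·
  covered (1 px):
    · · · · ·
    · · · # ·
    · · · · ·
    · · · · ·
    · · · · ·

Final: [16,38,12]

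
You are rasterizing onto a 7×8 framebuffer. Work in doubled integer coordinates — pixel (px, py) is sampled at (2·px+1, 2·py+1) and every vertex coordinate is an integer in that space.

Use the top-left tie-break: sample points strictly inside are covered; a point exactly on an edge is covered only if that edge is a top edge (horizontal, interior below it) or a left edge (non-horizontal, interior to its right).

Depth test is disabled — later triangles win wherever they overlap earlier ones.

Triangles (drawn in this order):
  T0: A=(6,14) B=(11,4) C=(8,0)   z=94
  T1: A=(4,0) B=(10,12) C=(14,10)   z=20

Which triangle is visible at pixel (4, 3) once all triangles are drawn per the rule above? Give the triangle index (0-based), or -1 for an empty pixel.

T0:
  2·area = 50  (B↔C swapped to make it positive)
  edge (6, 14)→(8, 0): d=(2,-14) top-left  bias=+0
  edge (8, 0)→(11, 4): d=(3,4) right/bottom  bias=-1
  edge (11, 4)→(6, 14): d=(-5,10) right/bottom  bias=-1
    (4,1)@(9, 3): e=[20,5,25] → #
    (5,1)@(11, 3): e=[48,-3,5] → ·
    (4,2)@(9, 5): e=[24,11,15] → #
    (5,2)@(11, 5): e=[52,3,-5] → ·
    (3,3)@(7, 7): e=[0,25,25] → #  [on edge]
    (5,3)@(11, 7): e=[56,9,-15] → ·
    (3,4)@(7, 9): e=[4,31,15] → #
    (4,4)@(9, 9): e=[32,23,-5] → ·
    (3,5)@(7, 11): e=[8,37,5] → #
    (4,5)@(9, 11): e=[36,29,-15] → ·
    (3,6)@(7, 13): e=[12,43,-5] → ·
  covered (6 px):
    · · · · · · ·
    · · · · # · ·
    · · · · # · ·
    · · · # # · ·
    · · · # · · ·
    · · · # · · ·
    · · · · · · ·
    · · · · · · ·
T1:
  2·area = 60  (B↔C swapped to make it positive)
  edge (4, 0)→(14, 10): d=(10,10) right/bottom  bias=-1
  edge (14, 10)→(10, 12): d=(-4,2) right/bottom  bias=-1
  edge (10, 12)→(4, 0): d=(-6,-12) top-left  bias=+0
    (2,0)@(5, 1): e=[0,54,6] → ·  [on edge]
    (3,1)@(7, 3): e=[0,42,18] → ·  [on edge]
    (3,2)@(7, 5): e=[20,34,6] → #
    (4,2)@(9, 5): e=[0,30,30] → ·  [on edge]
    (3,3)@(7, 7): e=[40,26,-6] → ·
    (4,3)@(9, 7): e=[20,22,18] → #
    (5,3)@(11, 7): e=[0,18,42] → ·  [on edge]
    (4,4)@(9, 9): e=[40,14,6] → #
    (5,4)@(11, 9): e=[20,10,30] → #
    (6,4)@(13, 9): e=[0,6,54] → ·  [on edge]
    (4,5)@(9, 11): e=[60,6,-6] → ·
    (5,5)@(11, 11): e=[40,2,18] → #
  covered (5 px):
    · · · · · · ·
    · · · · · · ·
    · · · # · · ·
    · · · · # · ·
    · · · · # # ·
    · · · · · # ·
    · · · · · · ·
    · · · · · · ·

Z-buffer (winner per pixel, '.' = empty):
  . . . . . . .
  . . . . 0 . .
  . . . 1 0 . .
  . . . 0 1 . .
  . . . 0 1 1 .
  . . . 0 . 1 .
  . . . . . . .
  . . . . . . .

Result: 1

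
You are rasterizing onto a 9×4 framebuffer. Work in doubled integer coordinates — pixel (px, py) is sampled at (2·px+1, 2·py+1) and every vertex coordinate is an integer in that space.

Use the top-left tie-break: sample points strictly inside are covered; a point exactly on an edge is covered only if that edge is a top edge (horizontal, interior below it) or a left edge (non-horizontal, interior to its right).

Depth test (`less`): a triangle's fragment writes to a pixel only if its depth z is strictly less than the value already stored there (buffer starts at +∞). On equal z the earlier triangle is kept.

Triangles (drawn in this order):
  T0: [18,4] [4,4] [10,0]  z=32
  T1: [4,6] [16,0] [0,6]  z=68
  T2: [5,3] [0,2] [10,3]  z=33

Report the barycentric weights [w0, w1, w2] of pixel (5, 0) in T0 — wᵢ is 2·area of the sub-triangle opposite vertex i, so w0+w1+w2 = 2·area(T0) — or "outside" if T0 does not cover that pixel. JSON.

T0:
  2·area = 56
  edge (18, 4)→(4, 4): d=(-14,0) right/bottom  bias=-1
  edge (4, 4)→(10, 0): d=(6,-4) top-left  bias=+0
  edge (10, 0)→(18, 4): d=(8,4) right/bottom  bias=-1
    (4,0)@(9, 1): e=[42,2,12] → X
    (5,0)@(11, 1): e=[42,10,4] → X
    (6,0)@(13, 1): e=[42,18,-4] → .
    (3,1)@(7, 3): e=[14,6,36] → X
    (6,1)@(13, 3): e=[14,30,12] → X
    (7,1)@(15, 3): e=[14,38,4] → X
    (8,1)@(17, 3): e=[14,46,-4] → .
    (3,2)@(7, 5): e=[-14,18,52] → .
    (4,2)@(9, 5): e=[-14,26,44] → .
    (5,2)@(11, 5): e=[-14,34,36] → .
    (6,2)@(13, 5): e=[-14,42,28] → .
    (7,2)@(15, 5): e=[-14,50,20] → .
  covered (7 px):
    . . . . X X . . .
    . . . X X X X X .
    . . . . . . . . .
    . . . . . . . . .
T1:
  2·area = 24  (B↔C swapped to make it positive)
  edge (4, 6)→(0, 6): d=(-4,0) right/bottom  bias=-1
  edge (0, 6)→(16, 0): d=(16,-6) top-left  bias=+0
  edge (16, 0)→(4, 6): d=(-12,6) right/bottom  bias=-1
    (4,1)@(9, 3): e=[12,6,6] → X
    (5,1)@(11, 3): e=[12,18,-6] → .
    (1,2)@(3, 5): e=[4,2,18] → X
    (2,2)@(5, 5): e=[4,14,6] → X
    (3,2)@(7, 5): e=[4,26,-6] → .
    (4,2)@(9, 5): e=[4,38,-18] → .
    (1,3)@(3, 7): e=[-4,34,-6] → .
    (2,3)@(5, 7): e=[-4,46,-18] → .
  covered (3 px):
    . . . . . . . . .
    . . . . X . . . .
    . X X . . . . . .
    . . . . . . . . .
T2:
  2·area = 5
  edge (5, 3)→(0, 2): d=(-5,-1) top-left  bias=+0
  edge (0, 2)→(10, 3): d=(10,1) right/bottom  bias=-1
  edge (10, 3)→(5, 3): d=(-5,0) right/bottom  bias=-1
    (0,1)@(1, 3): e=[-4,9,0] → .  [on edge]
    (1,1)@(3, 3): e=[-2,7,0] → .  [on edge]
    (2,1)@(5, 3): e=[0,5,0] → .  [on edge]
    (3,1)@(7, 3): e=[2,3,0] → .  [on edge]
    (4,1)@(9, 3): e=[4,1,0] → .  [on edge]
    (5,1)@(11, 3): e=[6,-1,0] → .  [on edge]
    (6,1)@(13, 3): e=[8,-3,0] → .  [on edge]
    (7,1)@(15, 3): e=[10,-5,0] → .  [on edge]
    (8,1)@(17, 3): e=[12,-7,0] → .  [on edge]
    (7,2)@(15, 5): e=[0,15,-10] → .  [on edge]
  covered (0 px):
    . . . . . . . . .
    . . . . . . . . .
    . . . . . . . . .
    . . . . . . . . .

Result: [10,4,42]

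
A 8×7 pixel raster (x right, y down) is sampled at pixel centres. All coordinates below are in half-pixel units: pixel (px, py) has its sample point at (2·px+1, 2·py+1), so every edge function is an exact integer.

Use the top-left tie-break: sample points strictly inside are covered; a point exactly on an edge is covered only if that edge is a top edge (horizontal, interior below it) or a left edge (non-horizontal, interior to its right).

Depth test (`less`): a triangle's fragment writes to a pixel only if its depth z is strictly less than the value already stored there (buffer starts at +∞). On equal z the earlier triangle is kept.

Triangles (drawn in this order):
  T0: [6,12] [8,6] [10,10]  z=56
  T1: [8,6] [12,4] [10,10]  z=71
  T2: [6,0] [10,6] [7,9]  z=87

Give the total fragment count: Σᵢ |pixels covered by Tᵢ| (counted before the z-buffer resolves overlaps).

T0:
  2·area = 20
  edge (6, 12)→(8, 6): d=(2,-6) top-left  bias=+0
  edge (8, 6)→(10, 10): d=(2,4) right/bottom  bias=-1
  edge (10, 10)→(6, 12): d=(-4,2) right/bottom  bias=-1
    (4,1)@(9, 3): e=[0,-10,30] → .  [on edge]
    (3,4)@(7, 9): e=[0,10,10] → X  [on edge]
    (4,4)@(9, 9): e=[12,2,6] → X
    (5,4)@(11, 9): e=[24,-6,2] → .
    (3,5)@(7, 11): e=[4,14,2] → X
    (4,5)@(9, 11): e=[16,6,-2] → .
    (3,6)@(7, 13): e=[8,18,-6] → .
  covered (3 px):
    . . . . . . . .
    . . . . . . . .
    . . . . . . . .
    . . . . . . . .
    . . . X X . . .
    . . . X . . . .
    . . . . . . . .
T1:
  2·area = 20
  edge (8, 6)→(12, 4): d=(4,-2) top-left  bias=+0
  edge (12, 4)→(10, 10): d=(-2,6) right/bottom  bias=-1
  edge (10, 10)→(8, 6): d=(-2,-4) top-left  bias=+0
    (6,0)@(13, 1): e=[-10,0,30] → .  [on edge]
    (5,2)@(11, 5): e=[2,4,14] → X
    (6,2)@(13, 5): e=[6,-8,22] → .
    (4,3)@(9, 7): e=[6,12,2] → X
    (5,3)@(11, 7): e=[10,0,10] → .  [on edge]
    (4,4)@(9, 9): e=[14,8,-2] → .
    (4,6)@(9, 13): e=[30,0,-10] → .  [on edge]
  covered (2 px):
    . . . . . . . .
    . . . . . . . .
    . . . . . X . .
    . . . . X . . .
    . . . . . . . .
    . . . . . . . .
    . . . . . . . .
T2:
  2·area = 30
  edge (6, 0)→(10, 6): d=(4,6) right/bottom  bias=-1
  edge (10, 6)→(7, 9): d=(-3,3) right/bottom  bias=-1
  edge (7, 9)→(6, 0): d=(-1,-9) top-left  bias=+0
    (7,0)@(15, 1): e=[-50,0,80] → .  [on edge]
    (3,1)@(7, 3): e=[6,18,6] → X
    (4,1)@(9, 3): e=[-6,12,24] → .
    (6,1)@(13, 3): e=[-30,0,60] → .  [on edge]
    (3,2)@(7, 5): e=[14,12,4] → X
    (4,2)@(9, 5): e=[2,6,22] → X
    (5,2)@(11, 5): e=[-10,0,40] → .  [on edge]
    (3,3)@(7, 7): e=[22,6,2] → X
    (4,3)@(9, 7): e=[10,0,20] → .  [on edge]
    (3,4)@(7, 9): e=[30,0,0] → .  [on edge]
    (2,5)@(5, 11): e=[50,0,-20] → .  [on edge]
    (1,6)@(3, 13): e=[70,0,-40] → .  [on edge]
  covered (4 px):
    . . . . . . . .
    . . . X . . . .
    . . . X X . . .
    . . . X . . . .
    . . . . . . . .
    . . . . . . . .
    . . . . . . . .

Final: 9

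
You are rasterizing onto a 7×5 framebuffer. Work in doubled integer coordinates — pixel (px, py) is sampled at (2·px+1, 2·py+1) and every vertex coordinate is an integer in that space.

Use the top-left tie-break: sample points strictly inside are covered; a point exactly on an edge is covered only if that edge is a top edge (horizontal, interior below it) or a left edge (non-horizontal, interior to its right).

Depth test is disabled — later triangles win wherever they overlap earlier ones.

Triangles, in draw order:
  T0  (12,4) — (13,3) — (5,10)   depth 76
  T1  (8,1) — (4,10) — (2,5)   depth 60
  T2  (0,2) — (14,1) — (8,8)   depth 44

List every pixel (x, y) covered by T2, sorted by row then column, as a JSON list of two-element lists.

T0:
  2·area = 1  (B↔C swapped to make it positive)
  edge (12, 4)→(5, 10): d=(-7,6) right/bottom  bias=-1
  edge (5, 10)→(13, 3): d=(8,-7) top-left  bias=+0
  edge (13, 3)→(12, 4): d=(-1,1) right/bottom  bias=-1
    (6,1)@(13, 3): e=[1,0,0] → ·  [on edge]
    (5,2)@(11, 5): e=[-1,2,0] → ·  [on edge]
    (4,3)@(9, 7): e=[-3,4,0] → ·  [on edge]
    (3,4)@(7, 9): e=[-5,6,0] → ·  [on edge]
  covered (0 px):
    · · · · · · ·
    · · · · · · ·
    · · · · · · ·
    · · · · · · ·
    · · · · · · ·
T1:
  2·area = 38
  edge (8, 1)→(4, 10): d=(-4,9) right/bottom  bias=-1
  edge (4, 10)→(2, 5): d=(-2,-5) top-left  bias=+0
  edge (2, 5)→(8, 1): d=(6,-4) top-left  bias=+0
    (2,1)@(5, 3): e=[19,19,0] → #  [on edge]
    (3,1)@(7, 3): e=[1,29,8] → #
    (4,1)@(9, 3): e=[-17,39,16] → ·
    (1,2)@(3, 5): e=[29,5,4] → #
    (3,2)@(7, 5): e=[-7,25,20] → ·
    (1,3)@(3, 7): e=[21,1,16] → #
    (3,3)@(7, 7): e=[-15,21,32] → ·
    (1,4)@(3, 9): e=[13,-3,28] → ·
    (2,4)@(5, 9): e=[-5,7,36] → ·
  covered (6 px):
    · · · · · · ·
    · · # # · · ·
    · # # · · · ·
    · # # · · · ·
    · · · · · · ·
T2:
  2·area = 92
  edge (0, 2)→(14, 1): d=(14,-1) top-left  bias=+0
  edge (14, 1)→(8, 8): d=(-6,7) right/bottom  bias=-1
  edge (8, 8)→(0, 2): d=(-8,-6) top-left  bias=+0
    (1,1)@(3, 3): e=[17,65,10] → #
    (2,1)@(5, 3): e=[19,51,22] → #
    (3,1)@(7, 3): e=[21,37,34] → #
    (4,1)@(9, 3): e=[23,23,46] → #
    (5,1)@(11, 3): e=[25,9,58] → #
    (6,1)@(13, 3): e=[27,-5,70] → ·
    (1,2)@(3, 5): e=[45,53,-6] → ·
    (2,2)@(5, 5): e=[47,39,6] → #
    (5,2)@(11, 5): e=[53,-3,42] → ·
    (2,3)@(5, 7): e=[75,27,-10] → ·
    (3,3)@(7, 7): e=[77,13,2] → #
    (4,3)@(9, 7): e=[79,-1,14] → ·
  covered (9 px):
    · · · · · · ·
    · # # # # # ·
    · · # # # · ·
    · · · # · · ·
    · · · · · · ·

Result: [[1,1],[2,1],[3,1],[4,1],[5,1],[2,2],[3,2],[4,2],[3,3]]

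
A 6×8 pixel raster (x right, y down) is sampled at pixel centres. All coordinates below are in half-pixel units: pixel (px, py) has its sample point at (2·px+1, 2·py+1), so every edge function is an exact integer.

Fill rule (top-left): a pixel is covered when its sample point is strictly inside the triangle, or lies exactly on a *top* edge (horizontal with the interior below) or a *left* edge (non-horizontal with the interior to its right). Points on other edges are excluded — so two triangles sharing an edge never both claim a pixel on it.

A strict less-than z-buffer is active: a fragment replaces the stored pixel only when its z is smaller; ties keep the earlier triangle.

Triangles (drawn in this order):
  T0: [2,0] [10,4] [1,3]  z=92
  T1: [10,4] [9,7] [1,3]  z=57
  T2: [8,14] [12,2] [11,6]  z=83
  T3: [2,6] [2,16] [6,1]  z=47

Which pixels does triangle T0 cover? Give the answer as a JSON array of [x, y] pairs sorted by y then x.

T0:
  2·area = 28
  edge (2, 0)→(10, 4): d=(8,4) right/bottom  bias=-1
  edge (10, 4)→(1, 3): d=(-9,-1) top-left  bias=+0
  edge (1, 3)→(2, 0): d=(1,-3) top-left  bias=+0
    (1,0)@(3, 1): e=[4,20,4] → #
    (2,0)@(5, 1): e=[-4,22,10] → ·
    (0,1)@(1, 3): e=[28,0,0] → #  [on edge]
    (2,1)@(5, 3): e=[12,4,12] → #
    (3,1)@(7, 3): e=[4,6,18] → #
    (4,1)@(9, 3): e=[-4,8,24] → ·
    (0,2)@(1, 5): e=[44,-18,2] → ·
    (1,2)@(3, 5): e=[36,-16,8] → ·
    (2,2)@(5, 5): e=[28,-14,14] → ·
    (3,2)@(7, 5): e=[20,-12,20] → ·
  covered (5 px):
    · # · · · ·
    # # # # · ·
    · · · · · ·
    · · · · · ·
    · · · · · ·
    · · · · · ·
    · · · · · ·
    · · · · · ·
T1:
  2·area = 28
  edge (10, 4)→(9, 7): d=(-1,3) right/bottom  bias=-1
  edge (9, 7)→(1, 3): d=(-8,-4) top-left  bias=+0
  edge (1, 3)→(10, 4): d=(9,1) right/bottom  bias=-1
    (5,0)@(11, 1): e=[0,56,-28] → ·  [on edge]
    (0,1)@(1, 3): e=[28,0,0] → ·  [on edge]
    (2,2)@(5, 5): e=[14,0,14] → #  [on edge]
    (3,2)@(7, 5): e=[8,8,12] → #
    (4,2)@(9, 5): e=[2,16,10] → #
    (5,2)@(11, 5): e=[-4,24,8] → ·
    (2,3)@(5, 7): e=[12,-16,32] → ·
    (3,3)@(7, 7): e=[6,-8,30] → ·
    (4,3)@(9, 7): e=[0,0,28] → ·  [on edge]
    (3,6)@(7, 13): e=[0,-56,84] → ·  [on edge]
  covered (3 px):
    · · · · · ·
    · · · · · ·
    · · # # # ·
    · · · · · ·
    · · · · · ·
    · · · · · ·
    · · · · · ·
    · · · · · ·
T2:
  2·area = 4
  edge (8, 14)→(12, 2): d=(4,-12) top-left  bias=+0
  edge (12, 2)→(11, 6): d=(-1,4) right/bottom  bias=-1
  edge (11, 6)→(8, 14): d=(-3,8) right/bottom  bias=-1
    (5,2)@(11, 5): e=[0,1,3] → #  [on edge]
    (5,3)@(11, 7): e=[8,-1,-3] → ·
    (4,5)@(9, 11): e=[0,3,1] → #  [on edge]
    (5,5)@(11, 11): e=[24,-5,-15] → ·
    (4,6)@(9, 13): e=[8,1,-5] → ·
  covered (2 px):
    · · · · · ·
    · · · · · ·
    · · · · · #
    · · · · · ·
    · · · · · ·
    · · · · # ·
    · · · · · ·
    · · · · · ·
T3:
  2·area = 40  (B↔C swapped to make it positive)
  edge (2, 6)→(6, 1): d=(4,-5) top-left  bias=+0
  edge (6, 1)→(2, 16): d=(-4,15) right/bottom  bias=-1
  edge (2, 16)→(2, 6): d=(0,-10) top-left  bias=+0
    (2,1)@(5, 3): e=[3,7,30] → #
    (3,1)@(7, 3): e=[13,-23,50] → ·
    (1,2)@(3, 5): e=[1,29,10] → #
    (2,2)@(5, 5): e=[11,-1,30] → ·
    (1,3)@(3, 7): e=[9,21,10] → #
    (2,3)@(5, 7): e=[19,-9,30] → ·
    (1,4)@(3, 9): e=[17,13,10] → #
    (2,4)@(5, 9): e=[27,-17,30] → ·
    (1,5)@(3, 11): e=[25,5,10] → #
    (2,5)@(5, 11): e=[35,-25,30] → ·
    (1,6)@(3, 13): e=[33,-3,10] → ·
  covered (5 px):
    · · · · · ·
    · · # · · ·
    · # · · · ·
    · # · · · ·
    · # · · · ·
    · # · · · ·
    · · · · · ·
    · · · · · ·

Final: [[1,0],[0,1],[1,1],[2,1],[3,1]]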